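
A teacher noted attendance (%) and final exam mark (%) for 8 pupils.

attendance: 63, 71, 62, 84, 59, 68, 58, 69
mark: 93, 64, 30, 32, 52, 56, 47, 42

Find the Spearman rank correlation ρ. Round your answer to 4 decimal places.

Rank attendance: 4, 7, 3, 8, 2, 5, 1, 6
Rank mark: 8, 7, 1, 2, 5, 6, 4, 3
d = rank(attendance) − rank(mark): -4, 0, 2, 6, -3, -1, -3, 3; Σd² = 84
ρ = 1 − 6Σd² / [n(n²−1)] = 1 − 6×84 / (8×63) = 1 − 504/504 ≈ 0.0000

0.0000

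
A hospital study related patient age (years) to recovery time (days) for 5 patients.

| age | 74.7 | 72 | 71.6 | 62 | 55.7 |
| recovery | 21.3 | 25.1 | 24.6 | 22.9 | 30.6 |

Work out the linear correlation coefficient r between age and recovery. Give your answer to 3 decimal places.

-0.730

n = 5, Σx = 336, Σy = 124.5, Σx² = 22837.14, Σy² = 3149.63, Σxy = 8283.89
nΣxy − ΣxΣy = 41419.45 − 41832 = -412.55
nΣx² − (Σx)² = 114185.7 − 112896 = 1289.7; nΣy² − (Σy)² = 15748.15 − 15500.25 = 247.9
r = -412.55 / √(1289.7 × 247.9) = -412.55 / 565.4349 ≈ -0.730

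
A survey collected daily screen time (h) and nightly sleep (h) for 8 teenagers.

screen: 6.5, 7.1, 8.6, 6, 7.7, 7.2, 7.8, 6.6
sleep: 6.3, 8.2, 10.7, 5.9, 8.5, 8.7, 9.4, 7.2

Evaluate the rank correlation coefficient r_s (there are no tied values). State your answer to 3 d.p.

0.976

Rank screen: 2, 4, 8, 1, 6, 5, 7, 3
Rank sleep: 2, 4, 8, 1, 5, 6, 7, 3
d = rank(screen) − rank(sleep): 0, 0, 0, 0, 1, -1, 0, 0; Σd² = 2
ρ = 1 − 6Σd² / [n(n²−1)] = 1 − 6×2 / (8×63) = 1 − 12/504 ≈ 0.976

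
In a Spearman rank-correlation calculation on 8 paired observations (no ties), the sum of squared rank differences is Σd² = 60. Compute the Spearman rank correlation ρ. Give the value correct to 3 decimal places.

ρ = 1 − 6Σd² / [n(n²−1)] = 1 − 6×60 / (8×63)
  = 1 − 360/504 = 1 − 0.7143 ≈ 0.286

0.286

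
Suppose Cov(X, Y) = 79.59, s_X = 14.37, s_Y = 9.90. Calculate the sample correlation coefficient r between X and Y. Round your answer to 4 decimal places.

0.5595

r = Cov(X,Y) / (s_X · s_Y) = 79.59 / (14.37 × 9.90)
  = 79.59 / 142.2630 ≈ 0.5595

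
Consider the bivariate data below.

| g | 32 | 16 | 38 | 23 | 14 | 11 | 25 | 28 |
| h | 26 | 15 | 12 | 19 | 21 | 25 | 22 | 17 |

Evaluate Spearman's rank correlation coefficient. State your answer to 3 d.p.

Rank g: 7, 3, 8, 4, 2, 1, 5, 6
Rank h: 8, 2, 1, 4, 5, 7, 6, 3
d = rank(g) − rank(h): -1, 1, 7, 0, -3, -6, -1, 3; Σd² = 106
ρ = 1 − 6Σd² / [n(n²−1)] = 1 − 6×106 / (8×63) = 1 − 636/504 ≈ -0.262

-0.262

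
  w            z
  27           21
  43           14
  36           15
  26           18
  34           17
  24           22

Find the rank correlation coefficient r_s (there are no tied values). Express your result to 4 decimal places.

Rank w: 3, 6, 5, 2, 4, 1
Rank z: 5, 1, 2, 4, 3, 6
d = rank(w) − rank(z): -2, 5, 3, -2, 1, -5; Σd² = 68
ρ = 1 − 6Σd² / [n(n²−1)] = 1 − 6×68 / (6×35) = 1 − 408/210 ≈ -0.9429

-0.9429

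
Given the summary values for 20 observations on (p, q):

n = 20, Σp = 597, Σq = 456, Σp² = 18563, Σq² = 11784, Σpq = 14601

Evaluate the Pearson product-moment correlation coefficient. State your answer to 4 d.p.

r = (nΣpq − ΣpΣq) / √[(nΣp² − (Σp)²)(nΣq² − (Σq)²)]
Numerator: 20×14601 − 597×456 = 19788
Denominator: √[(371260 − 356409)(235680 − 207936)] = √[14851 × 27744] = 20298.4271
r = 19788 / 20298.4271 ≈ 0.9749

0.9749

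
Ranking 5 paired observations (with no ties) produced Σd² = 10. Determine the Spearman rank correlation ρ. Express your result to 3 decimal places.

ρ = 1 − 6Σd² / [n(n²−1)] = 1 − 6×10 / (5×24)
  = 1 − 60/120 = 1 − 0.5000 ≈ 0.500

0.500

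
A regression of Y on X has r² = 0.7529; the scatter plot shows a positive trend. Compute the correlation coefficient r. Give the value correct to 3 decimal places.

0.868

|r| = √0.7529 = 0.868
The association is positive, so r = 0.868.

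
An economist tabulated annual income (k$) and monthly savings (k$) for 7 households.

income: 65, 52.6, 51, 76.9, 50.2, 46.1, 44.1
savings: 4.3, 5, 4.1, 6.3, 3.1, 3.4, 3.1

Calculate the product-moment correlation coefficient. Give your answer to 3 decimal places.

0.855

n = 7, Σx = 385.9, Σy = 29.3, Σx² = 22096.43, Σy² = 130.77, Σxy = 1685.14
nΣxy − ΣxΣy = 11795.98 − 11306.87 = 489.11
nΣx² − (Σx)² = 154675.01 − 148918.81 = 5756.2; nΣy² − (Σy)² = 915.39 − 858.49 = 56.9
r = 489.11 / √(5756.2 × 56.9) = 489.11 / 572.3004 ≈ 0.855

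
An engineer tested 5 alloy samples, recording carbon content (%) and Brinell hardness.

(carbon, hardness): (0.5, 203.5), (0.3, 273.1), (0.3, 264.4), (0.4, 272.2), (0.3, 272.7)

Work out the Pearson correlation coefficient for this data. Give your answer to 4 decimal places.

n = 5, Σx = 1.8, Σy = 1285.9, Σx² = 0.68, Σy² = 334361.35, Σxy = 453.69
nΣxy − ΣxΣy = 2268.45 − 2314.62 = -46.17
nΣx² − (Σx)² = 3.4 − 3.24 = 0.16; nΣy² − (Σy)² = 1671806.75 − 1653538.81 = 18267.94
r = -46.17 / √(0.16 × 18267.94) = -46.17 / 54.0636 ≈ -0.8540

-0.8540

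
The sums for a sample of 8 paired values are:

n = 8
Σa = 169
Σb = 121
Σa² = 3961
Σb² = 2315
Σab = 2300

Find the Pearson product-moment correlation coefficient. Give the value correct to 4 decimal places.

-0.5883

r = (nΣab − ΣaΣb) / √[(nΣa² − (Σa)²)(nΣb² − (Σb)²)]
Numerator: 8×2300 − 169×121 = -2049
Denominator: √[(31688 − 28561)(18520 − 14641)] = √[3127 × 3879] = 3482.7623
r = -2049 / 3482.7623 ≈ -0.5883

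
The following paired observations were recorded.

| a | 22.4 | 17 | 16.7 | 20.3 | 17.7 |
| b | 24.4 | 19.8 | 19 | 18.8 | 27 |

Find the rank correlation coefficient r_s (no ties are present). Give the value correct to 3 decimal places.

Rank a: 5, 2, 1, 4, 3
Rank b: 4, 3, 2, 1, 5
d = rank(a) − rank(b): 1, -1, -1, 3, -2; Σd² = 16
ρ = 1 − 6Σd² / [n(n²−1)] = 1 − 6×16 / (5×24) = 1 − 96/120 ≈ 0.200

0.200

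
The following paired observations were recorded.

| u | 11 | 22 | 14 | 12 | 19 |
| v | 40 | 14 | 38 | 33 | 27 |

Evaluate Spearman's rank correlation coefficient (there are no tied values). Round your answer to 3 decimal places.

Rank u: 1, 5, 3, 2, 4
Rank v: 5, 1, 4, 3, 2
d = rank(u) − rank(v): -4, 4, -1, -1, 2; Σd² = 38
ρ = 1 − 6Σd² / [n(n²−1)] = 1 − 6×38 / (5×24) = 1 − 228/120 ≈ -0.900

-0.900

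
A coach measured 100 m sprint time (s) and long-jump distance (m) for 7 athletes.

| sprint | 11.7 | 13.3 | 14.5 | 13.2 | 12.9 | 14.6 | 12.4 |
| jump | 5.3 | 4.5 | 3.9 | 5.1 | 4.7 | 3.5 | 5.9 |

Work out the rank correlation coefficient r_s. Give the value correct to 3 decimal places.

Rank sprint: 1, 5, 6, 4, 3, 7, 2
Rank jump: 6, 3, 2, 5, 4, 1, 7
d = rank(sprint) − rank(jump): -5, 2, 4, -1, -1, 6, -5; Σd² = 108
ρ = 1 − 6Σd² / [n(n²−1)] = 1 − 6×108 / (7×48) = 1 − 648/336 ≈ -0.929

-0.929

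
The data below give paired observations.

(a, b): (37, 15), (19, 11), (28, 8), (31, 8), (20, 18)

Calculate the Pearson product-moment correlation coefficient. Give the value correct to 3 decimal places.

n = 5, Σa = 135, Σb = 60, Σa² = 3875, Σb² = 798, Σab = 1596
nΣab − ΣaΣb = 7980 − 8100 = -120
nΣa² − (Σa)² = 19375 − 18225 = 1150; nΣb² − (Σb)² = 3990 − 3600 = 390
r = -120 / √(1150 × 390) = -120 / 669.7014 ≈ -0.179

-0.179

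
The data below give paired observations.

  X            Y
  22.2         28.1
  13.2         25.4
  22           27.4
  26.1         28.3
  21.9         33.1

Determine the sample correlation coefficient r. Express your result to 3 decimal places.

n = 5, ΣX = 105.4, ΣY = 142.3, ΣX² = 2311.9, ΣY² = 4082.03, ΣXY = 3025.42
nΣXY − ΣXΣY = 15127.1 − 14998.42 = 128.68
nΣX² − (ΣX)² = 11559.5 − 11109.16 = 450.34; nΣY² − (ΣY)² = 20410.15 − 20249.29 = 160.86
r = 128.68 / √(450.34 × 160.86) = 128.68 / 269.1499 ≈ 0.478

0.478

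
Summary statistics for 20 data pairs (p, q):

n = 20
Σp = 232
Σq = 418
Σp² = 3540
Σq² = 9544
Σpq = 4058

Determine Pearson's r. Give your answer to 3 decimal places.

-0.955

r = (nΣpq − ΣpΣq) / √[(nΣp² − (Σp)²)(nΣq² − (Σq)²)]
Numerator: 20×4058 − 232×418 = -15816
Denominator: √[(70800 − 53824)(190880 − 174724)] = √[16976 × 16156] = 16560.9256
r = -15816 / 16560.9256 ≈ -0.955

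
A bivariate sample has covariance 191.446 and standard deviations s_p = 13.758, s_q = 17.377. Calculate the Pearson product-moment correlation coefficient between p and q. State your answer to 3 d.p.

0.801

r = Cov(p,q) / (s_p · s_q) = 191.446 / (13.758 × 17.377)
  = 191.446 / 239.0728 ≈ 0.801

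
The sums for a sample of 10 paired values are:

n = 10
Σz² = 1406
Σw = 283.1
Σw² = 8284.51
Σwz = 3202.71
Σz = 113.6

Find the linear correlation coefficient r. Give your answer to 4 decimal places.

-0.0754

r = (nΣwz − ΣwΣz) / √[(nΣw² − (Σw)²)(nΣz² − (Σz)²)]
Numerator: 10×3202.71 − 283.1×113.6 = -133.06
Denominator: √[(82845.1 − 80145.61)(14060 − 12904.96)] = √[2699.49 × 1155.04] = 1765.7913
r = -133.06 / 1765.7913 ≈ -0.0754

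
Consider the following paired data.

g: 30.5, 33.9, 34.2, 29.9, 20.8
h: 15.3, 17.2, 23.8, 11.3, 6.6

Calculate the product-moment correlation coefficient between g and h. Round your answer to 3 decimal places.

0.880

n = 5, Σg = 149.3, Σh = 74.2, Σg² = 4575.75, Σh² = 1267.62, Σgh = 2338.84
nΣgh − ΣgΣh = 11694.2 − 11078.06 = 616.14
nΣg² − (Σg)² = 22878.75 − 22290.49 = 588.26; nΣh² − (Σh)² = 6338.1 − 5505.64 = 832.46
r = 616.14 / √(588.26 × 832.46) = 616.14 / 699.7878 ≈ 0.880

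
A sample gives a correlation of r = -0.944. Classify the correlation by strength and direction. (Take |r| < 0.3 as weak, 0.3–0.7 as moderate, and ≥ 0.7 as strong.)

r = -0.944 < 0 so the relationship is negative.
|r| = 0.944, which falls in the strong range.

strong negative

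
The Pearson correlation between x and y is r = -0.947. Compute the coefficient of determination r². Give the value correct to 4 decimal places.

r² = (-0.947)² = 0.8968

0.8968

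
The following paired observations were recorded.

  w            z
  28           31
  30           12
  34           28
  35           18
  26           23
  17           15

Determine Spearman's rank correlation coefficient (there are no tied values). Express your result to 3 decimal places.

0.086

Rank w: 3, 4, 5, 6, 2, 1
Rank z: 6, 1, 5, 3, 4, 2
d = rank(w) − rank(z): -3, 3, 0, 3, -2, -1; Σd² = 32
ρ = 1 − 6Σd² / [n(n²−1)] = 1 − 6×32 / (6×35) = 1 − 192/210 ≈ 0.086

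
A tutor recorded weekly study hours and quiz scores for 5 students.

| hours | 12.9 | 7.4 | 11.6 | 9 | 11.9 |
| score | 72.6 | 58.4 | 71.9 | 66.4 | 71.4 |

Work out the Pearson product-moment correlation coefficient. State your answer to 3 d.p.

0.959

n = 5, Σx = 52.8, Σy = 340.7, Σx² = 578.34, Σy² = 23357.85, Σxy = 3650
nΣxy − ΣxΣy = 18250 − 17988.96 = 261.04
nΣx² − (Σx)² = 2891.7 − 2787.84 = 103.86; nΣy² − (Σy)² = 116789.25 − 116076.49 = 712.76
r = 261.04 / √(103.86 × 712.76) = 261.04 / 272.0795 ≈ 0.959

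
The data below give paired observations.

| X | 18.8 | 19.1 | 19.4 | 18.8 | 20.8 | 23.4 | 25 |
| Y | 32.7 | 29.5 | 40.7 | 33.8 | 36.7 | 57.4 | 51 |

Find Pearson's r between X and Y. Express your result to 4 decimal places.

n = 7, ΣX = 145.3, ΣY = 281.8, ΣX² = 3053.25, ΣY² = 11981.12, ΣXY = 5984.75
nΣXY − ΣXΣY = 41893.25 − 40945.54 = 947.71
nΣX² − (ΣX)² = 21372.75 − 21112.09 = 260.66; nΣY² − (ΣY)² = 83867.84 − 79411.24 = 4456.6
r = 947.71 / √(260.66 × 4456.6) = 947.71 / 1077.8021 ≈ 0.8793

0.8793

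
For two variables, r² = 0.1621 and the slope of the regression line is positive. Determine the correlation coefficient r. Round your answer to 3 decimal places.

0.403

|r| = √0.1621 = 0.403
The association is positive, so r = 0.403.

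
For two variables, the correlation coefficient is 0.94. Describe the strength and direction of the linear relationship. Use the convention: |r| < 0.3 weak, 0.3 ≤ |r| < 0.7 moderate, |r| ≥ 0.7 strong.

r = 0.94 > 0 so the relationship is positive.
|r| = 0.94, which falls in the strong range.

strong positive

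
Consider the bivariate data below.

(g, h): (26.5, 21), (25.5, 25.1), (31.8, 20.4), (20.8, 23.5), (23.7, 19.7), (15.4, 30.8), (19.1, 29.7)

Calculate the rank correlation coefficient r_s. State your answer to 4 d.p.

Rank g: 6, 5, 7, 3, 4, 1, 2
Rank h: 3, 5, 2, 4, 1, 7, 6
d = rank(g) − rank(h): 3, 0, 5, -1, 3, -6, -4; Σd² = 96
ρ = 1 − 6Σd² / [n(n²−1)] = 1 − 6×96 / (7×48) = 1 − 576/336 ≈ -0.7143

-0.7143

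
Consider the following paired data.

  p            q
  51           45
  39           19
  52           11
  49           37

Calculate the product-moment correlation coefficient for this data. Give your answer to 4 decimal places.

n = 4, Σp = 191, Σq = 112, Σp² = 9227, Σq² = 3876, Σpq = 5421
nΣpq − ΣpΣq = 21684 − 21392 = 292
nΣp² − (Σp)² = 36908 − 36481 = 427; nΣq² − (Σq)² = 15504 − 12544 = 2960
r = 292 / √(427 × 2960) = 292 / 1124.2420 ≈ 0.2597

0.2597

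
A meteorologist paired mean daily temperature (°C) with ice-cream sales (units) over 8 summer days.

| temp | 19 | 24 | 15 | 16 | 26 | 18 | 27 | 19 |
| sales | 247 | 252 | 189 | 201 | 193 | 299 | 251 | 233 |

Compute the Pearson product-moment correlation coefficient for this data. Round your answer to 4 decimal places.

0.1367

n = 8, Σx = 164, Σy = 1865, Σx² = 3508, Σy² = 444575, Σxy = 38396
nΣxy − ΣxΣy = 307168 − 305860 = 1308
nΣx² − (Σx)² = 28064 − 26896 = 1168; nΣy² − (Σy)² = 3556600 − 3478225 = 78375
r = 1308 / √(1168 × 78375) = 1308 / 9567.7584 ≈ 0.1367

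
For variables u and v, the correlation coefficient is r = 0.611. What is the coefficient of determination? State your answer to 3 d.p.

r² = (0.611)² = 0.373

0.373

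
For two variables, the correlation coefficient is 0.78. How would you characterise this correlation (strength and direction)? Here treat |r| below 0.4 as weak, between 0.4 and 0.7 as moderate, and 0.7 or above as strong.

strong positive

r = 0.78 > 0 so the relationship is positive.
|r| = 0.78, which falls in the strong range.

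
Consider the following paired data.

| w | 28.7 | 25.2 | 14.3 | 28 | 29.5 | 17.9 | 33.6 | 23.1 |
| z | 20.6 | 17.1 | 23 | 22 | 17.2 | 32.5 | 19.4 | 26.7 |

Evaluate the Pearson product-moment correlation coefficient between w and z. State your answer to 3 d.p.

-0.623

n = 8, Σw = 200.3, Σz = 178.5, Σw² = 5300.45, Σz² = 4171.11, Σwz = 4324.8
nΣwz − ΣwΣz = 34598.4 − 35753.55 = -1155.15
nΣw² − (Σw)² = 42403.6 − 40120.09 = 2283.51; nΣz² − (Σz)² = 33368.88 − 31862.25 = 1506.63
r = -1155.15 / √(2283.51 × 1506.63) = -1155.15 / 1854.8328 ≈ -0.623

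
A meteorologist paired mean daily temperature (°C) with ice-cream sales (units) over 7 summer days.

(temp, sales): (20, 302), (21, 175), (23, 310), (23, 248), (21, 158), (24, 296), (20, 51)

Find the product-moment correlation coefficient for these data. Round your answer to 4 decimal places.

n = 7, Σx = 152, Σy = 1540, Σx² = 3316, Σy² = 394614, Σxy = 33991
nΣxy − ΣxΣy = 237937 − 234080 = 3857
nΣx² − (Σx)² = 23212 − 23104 = 108; nΣy² − (Σy)² = 2762298 − 2371600 = 390698
r = 3857 / √(108 × 390698) = 3857 / 6495.7974 ≈ 0.5938

0.5938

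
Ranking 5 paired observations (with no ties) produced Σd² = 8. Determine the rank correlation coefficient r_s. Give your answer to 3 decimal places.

0.600

ρ = 1 − 6Σd² / [n(n²−1)] = 1 − 6×8 / (5×24)
  = 1 − 48/120 = 1 − 0.4000 ≈ 0.600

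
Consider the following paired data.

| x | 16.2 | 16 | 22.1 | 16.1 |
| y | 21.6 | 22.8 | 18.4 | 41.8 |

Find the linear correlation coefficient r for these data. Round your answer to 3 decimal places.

-0.489

n = 4, Σx = 70.4, Σy = 104.6, Σx² = 1266.06, Σy² = 3072.2, Σxy = 1794.34
nΣxy − ΣxΣy = 7177.36 − 7363.84 = -186.48
nΣx² − (Σx)² = 5064.24 − 4956.16 = 108.08; nΣy² − (Σy)² = 12288.8 − 10941.16 = 1347.64
r = -186.48 / √(108.08 × 1347.64) = -186.48 / 381.6450 ≈ -0.489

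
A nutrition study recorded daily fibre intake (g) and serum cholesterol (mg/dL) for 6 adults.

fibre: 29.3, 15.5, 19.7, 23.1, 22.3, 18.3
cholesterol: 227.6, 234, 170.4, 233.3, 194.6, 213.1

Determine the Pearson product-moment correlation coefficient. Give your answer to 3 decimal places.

n = 6, Σx = 128.2, Σy = 1273, Σx² = 2852.62, Σy² = 273303.58, Σxy = 27281.1
nΣxy − ΣxΣy = 163686.6 − 163198.6 = 488
nΣx² − (Σx)² = 17115.72 − 16435.24 = 680.48; nΣy² − (Σy)² = 1639821.48 − 1620529 = 19292.48
r = 488 / √(680.48 × 19292.48) = 488 / 3623.2785 ≈ 0.135

0.135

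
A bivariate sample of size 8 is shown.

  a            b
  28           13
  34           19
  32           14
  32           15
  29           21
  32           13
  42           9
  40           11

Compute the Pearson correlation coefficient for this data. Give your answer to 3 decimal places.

n = 8, Σa = 269, Σb = 115, Σa² = 9217, Σb² = 1763, Σab = 3781
nΣab − ΣaΣb = 30248 − 30935 = -687
nΣa² − (Σa)² = 73736 − 72361 = 1375; nΣb² − (Σb)² = 14104 − 13225 = 879
r = -687 / √(1375 × 879) = -687 / 1099.3748 ≈ -0.625

-0.625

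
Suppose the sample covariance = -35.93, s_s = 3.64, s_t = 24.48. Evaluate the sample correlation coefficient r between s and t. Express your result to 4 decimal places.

r = Cov(s,t) / (s_s · s_t) = -35.93 / (3.64 × 24.48)
  = -35.93 / 89.1072 ≈ -0.4032

-0.4032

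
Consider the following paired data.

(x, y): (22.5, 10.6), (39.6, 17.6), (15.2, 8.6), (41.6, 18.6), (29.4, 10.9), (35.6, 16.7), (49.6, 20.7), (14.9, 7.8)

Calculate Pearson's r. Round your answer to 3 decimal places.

0.977

n = 8, Σx = 248.4, Σy = 111.5, Σx² = 8849.9, Σy² = 1729.07, Σxy = 3897.86
nΣxy − ΣxΣy = 31182.88 − 27696.6 = 3486.28
nΣx² − (Σx)² = 70799.2 − 61702.56 = 9096.64; nΣy² − (Σy)² = 13832.56 − 12432.25 = 1400.31
r = 3486.28 / √(9096.64 × 1400.31) = 3486.28 / 3569.0497 ≈ 0.977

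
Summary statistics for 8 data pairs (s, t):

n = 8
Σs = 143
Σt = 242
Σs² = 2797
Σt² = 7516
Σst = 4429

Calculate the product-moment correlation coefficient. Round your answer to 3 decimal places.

0.476

r = (nΣst − ΣsΣt) / √[(nΣs² − (Σs)²)(nΣt² − (Σt)²)]
Numerator: 8×4429 − 143×242 = 826
Denominator: √[(22376 − 20449)(60128 − 58564)] = √[1927 × 1564] = 1736.0380
r = 826 / 1736.0380 ≈ 0.476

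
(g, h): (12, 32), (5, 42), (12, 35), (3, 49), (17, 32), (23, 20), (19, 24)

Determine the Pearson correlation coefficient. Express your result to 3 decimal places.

-0.971

n = 7, Σg = 91, Σh = 234, Σg² = 1501, Σh² = 8414, Σgh = 2621
nΣgh − ΣgΣh = 18347 − 21294 = -2947
nΣg² − (Σg)² = 10507 − 8281 = 2226; nΣh² − (Σh)² = 58898 − 54756 = 4142
r = -2947 / √(2226 × 4142) = -2947 / 3036.4604 ≈ -0.971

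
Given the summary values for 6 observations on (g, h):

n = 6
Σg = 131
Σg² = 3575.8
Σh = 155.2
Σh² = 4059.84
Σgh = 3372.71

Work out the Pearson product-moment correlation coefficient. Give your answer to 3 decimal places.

-0.088

r = (nΣgh − ΣgΣh) / √[(nΣg² − (Σg)²)(nΣh² − (Σh)²)]
Numerator: 6×3372.71 − 131×155.2 = -94.94
Denominator: √[(21454.8 − 17161)(24359.04 − 24087.04)] = √[4293.8 × 272] = 1080.7005
r = -94.94 / 1080.7005 ≈ -0.088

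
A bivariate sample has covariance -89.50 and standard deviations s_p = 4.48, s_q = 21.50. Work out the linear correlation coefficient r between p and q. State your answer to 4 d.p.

r = Cov(p,q) / (s_p · s_q) = -89.50 / (4.48 × 21.50)
  = -89.50 / 96.3200 ≈ -0.9292

-0.9292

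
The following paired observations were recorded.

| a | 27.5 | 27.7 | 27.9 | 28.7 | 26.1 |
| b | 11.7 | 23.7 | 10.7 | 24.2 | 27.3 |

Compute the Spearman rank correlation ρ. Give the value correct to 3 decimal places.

Rank a: 2, 3, 4, 5, 1
Rank b: 2, 3, 1, 4, 5
d = rank(a) − rank(b): 0, 0, 3, 1, -4; Σd² = 26
ρ = 1 − 6Σd² / [n(n²−1)] = 1 − 6×26 / (5×24) = 1 − 156/120 ≈ -0.300

-0.300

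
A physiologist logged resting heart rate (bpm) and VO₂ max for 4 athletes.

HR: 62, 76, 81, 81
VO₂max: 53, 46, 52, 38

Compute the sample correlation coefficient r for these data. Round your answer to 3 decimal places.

-0.554

n = 4, Σx = 300, Σy = 189, Σx² = 22742, Σy² = 9073, Σxy = 14072
nΣxy − ΣxΣy = 56288 − 56700 = -412
nΣx² − (Σx)² = 90968 − 90000 = 968; nΣy² − (Σy)² = 36292 − 35721 = 571
r = -412 / √(968 × 571) = -412 / 743.4568 ≈ -0.554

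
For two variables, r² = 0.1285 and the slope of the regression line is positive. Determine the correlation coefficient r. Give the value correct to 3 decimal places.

0.358

|r| = √0.1285 = 0.358
The association is positive, so r = 0.358.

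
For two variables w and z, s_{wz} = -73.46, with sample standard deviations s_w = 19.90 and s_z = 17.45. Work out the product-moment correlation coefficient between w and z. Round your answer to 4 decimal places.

r = Cov(w,z) / (s_w · s_z) = -73.46 / (19.90 × 17.45)
  = -73.46 / 347.2550 ≈ -0.2115

-0.2115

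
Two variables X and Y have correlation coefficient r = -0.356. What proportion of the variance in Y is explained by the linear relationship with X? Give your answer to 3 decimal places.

0.127

r² = (-0.356)² = 0.127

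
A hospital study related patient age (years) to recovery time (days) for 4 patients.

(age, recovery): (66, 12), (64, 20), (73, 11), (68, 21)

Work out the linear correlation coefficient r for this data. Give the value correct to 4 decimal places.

n = 4, Σx = 271, Σy = 64, Σx² = 18405, Σy² = 1106, Σxy = 4303
nΣxy − ΣxΣy = 17212 − 17344 = -132
nΣx² − (Σx)² = 73620 − 73441 = 179; nΣy² − (Σy)² = 4424 − 4096 = 328
r = -132 / √(179 × 328) = -132 / 242.3056 ≈ -0.5448

-0.5448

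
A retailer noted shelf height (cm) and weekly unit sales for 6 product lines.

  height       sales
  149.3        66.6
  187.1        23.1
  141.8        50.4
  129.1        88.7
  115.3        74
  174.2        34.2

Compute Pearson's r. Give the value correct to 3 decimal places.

n = 6, Σx = 896.8, Σy = 337, Σx² = 137710.68, Σy² = 22022.66, Σxy = 47353.12
nΣxy − ΣxΣy = 284118.72 − 302221.6 = -18102.88
nΣx² − (Σx)² = 826264.08 − 804250.24 = 22013.84; nΣy² − (Σy)² = 132135.96 − 113569 = 18566.96
r = -18102.88 / √(22013.84 × 18566.96) = -18102.88 / 20217.0741 ≈ -0.895

-0.895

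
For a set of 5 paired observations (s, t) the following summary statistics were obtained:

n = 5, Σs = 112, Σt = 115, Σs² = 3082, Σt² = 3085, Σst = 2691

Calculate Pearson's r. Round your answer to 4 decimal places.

0.2290

r = (nΣst − ΣsΣt) / √[(nΣs² − (Σs)²)(nΣt² − (Σt)²)]
Numerator: 5×2691 − 112×115 = 575
Denominator: √[(15410 − 12544)(15425 − 13225)] = √[2866 × 2200] = 2511.0157
r = 575 / 2511.0157 ≈ 0.2290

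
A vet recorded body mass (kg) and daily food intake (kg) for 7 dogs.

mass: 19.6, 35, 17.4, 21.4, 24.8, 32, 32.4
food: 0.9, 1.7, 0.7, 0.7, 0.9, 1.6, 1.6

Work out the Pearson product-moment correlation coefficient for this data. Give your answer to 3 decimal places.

n = 7, Σx = 182.6, Σy = 8.1, Σx² = 5058.68, Σy² = 10.61, Σxy = 229.66
nΣxy − ΣxΣy = 1607.62 − 1479.06 = 128.56
nΣx² − (Σx)² = 35410.76 − 33342.76 = 2068; nΣy² − (Σy)² = 74.27 − 65.61 = 8.66
r = 128.56 / √(2068 × 8.66) = 128.56 / 133.8241 ≈ 0.961

0.961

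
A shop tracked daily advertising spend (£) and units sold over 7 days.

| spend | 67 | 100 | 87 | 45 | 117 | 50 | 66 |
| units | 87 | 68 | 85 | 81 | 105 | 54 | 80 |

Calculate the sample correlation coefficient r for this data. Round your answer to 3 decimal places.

n = 7, Σx = 532, Σy = 560, Σx² = 44628, Σy² = 46320, Σxy = 43934
nΣxy − ΣxΣy = 307538 − 297920 = 9618
nΣx² − (Σx)² = 312396 − 283024 = 29372; nΣy² − (Σy)² = 324240 − 313600 = 10640
r = 9618 / √(29372 × 10640) = 9618 / 17678.1809 ≈ 0.544

0.544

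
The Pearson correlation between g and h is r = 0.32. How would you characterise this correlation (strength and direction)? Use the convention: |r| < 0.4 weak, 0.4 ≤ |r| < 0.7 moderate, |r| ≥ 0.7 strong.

weak positive

r = 0.32 > 0 so the relationship is positive.
|r| = 0.32, which falls in the weak range.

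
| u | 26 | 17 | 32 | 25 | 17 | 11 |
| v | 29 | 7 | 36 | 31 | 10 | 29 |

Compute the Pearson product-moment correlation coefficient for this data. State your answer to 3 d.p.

0.562

n = 6, Σu = 128, Σv = 142, Σu² = 3024, Σv² = 4088, Σuv = 3289
nΣuv − ΣuΣv = 19734 − 18176 = 1558
nΣu² − (Σu)² = 18144 − 16384 = 1760; nΣv² − (Σv)² = 24528 − 20164 = 4364
r = 1558 / √(1760 × 4364) = 1558 / 2771.3968 ≈ 0.562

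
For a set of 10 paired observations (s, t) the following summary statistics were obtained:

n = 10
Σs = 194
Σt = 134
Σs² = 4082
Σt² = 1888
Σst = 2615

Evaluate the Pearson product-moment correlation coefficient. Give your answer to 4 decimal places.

0.0898

r = (nΣst − ΣsΣt) / √[(nΣs² − (Σs)²)(nΣt² − (Σt)²)]
Numerator: 10×2615 − 194×134 = 154
Denominator: √[(40820 − 37636)(18880 − 17956)] = √[3184 × 924] = 1715.2306
r = 154 / 1715.2306 ≈ 0.0898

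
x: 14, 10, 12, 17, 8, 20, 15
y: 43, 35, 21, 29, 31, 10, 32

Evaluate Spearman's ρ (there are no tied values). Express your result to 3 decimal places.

-0.429

Rank x: 4, 2, 3, 6, 1, 7, 5
Rank y: 7, 6, 2, 3, 4, 1, 5
d = rank(x) − rank(y): -3, -4, 1, 3, -3, 6, 0; Σd² = 80
ρ = 1 − 6Σd² / [n(n²−1)] = 1 − 6×80 / (7×48) = 1 − 480/336 ≈ -0.429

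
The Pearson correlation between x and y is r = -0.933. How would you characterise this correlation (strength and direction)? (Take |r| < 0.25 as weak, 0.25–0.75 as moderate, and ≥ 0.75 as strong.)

r = -0.933 < 0 so the relationship is negative.
|r| = 0.933, which falls in the strong range.

strong negative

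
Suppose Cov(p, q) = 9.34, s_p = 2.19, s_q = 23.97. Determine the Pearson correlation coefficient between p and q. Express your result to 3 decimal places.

r = Cov(p,q) / (s_p · s_q) = 9.34 / (2.19 × 23.97)
  = 9.34 / 52.4943 ≈ 0.178

0.178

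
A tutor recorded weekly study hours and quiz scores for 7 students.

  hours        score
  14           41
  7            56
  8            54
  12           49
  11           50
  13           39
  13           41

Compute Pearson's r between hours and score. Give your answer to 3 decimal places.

-0.925

n = 7, Σx = 78, Σy = 330, Σx² = 912, Σy² = 15836, Σxy = 3576
nΣxy − ΣxΣy = 25032 − 25740 = -708
nΣx² − (Σx)² = 6384 − 6084 = 300; nΣy² − (Σy)² = 110852 − 108900 = 1952
r = -708 / √(300 × 1952) = -708 / 765.2451 ≈ -0.925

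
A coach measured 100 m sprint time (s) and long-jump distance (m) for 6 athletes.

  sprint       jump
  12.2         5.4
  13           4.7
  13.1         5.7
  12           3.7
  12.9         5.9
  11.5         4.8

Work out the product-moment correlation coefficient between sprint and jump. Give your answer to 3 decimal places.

n = 6, Σx = 74.7, Σy = 30.2, Σx² = 932.11, Σy² = 155.28, Σxy = 377.36
nΣxy − ΣxΣy = 2264.16 − 2255.94 = 8.22
nΣx² − (Σx)² = 5592.66 − 5580.09 = 12.57; nΣy² − (Σy)² = 931.68 − 912.04 = 19.64
r = 8.22 / √(12.57 × 19.64) = 8.22 / 15.7122 ≈ 0.523

0.523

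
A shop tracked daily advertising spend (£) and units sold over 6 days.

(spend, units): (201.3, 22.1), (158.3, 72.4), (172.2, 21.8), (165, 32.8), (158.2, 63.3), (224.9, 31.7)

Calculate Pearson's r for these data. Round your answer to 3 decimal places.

-0.580

n = 6, Σx = 1079.9, Σy = 244.1, Σx² = 198065.67, Σy² = 12293.03, Σxy = 42219
nΣxy − ΣxΣy = 253314 − 263603.59 = -10289.59
nΣx² − (Σx)² = 1188394.02 − 1166184.01 = 22210.01; nΣy² − (Σy)² = 73758.18 − 59584.81 = 14173.37
r = -10289.59 / √(22210.01 × 14173.37) = -10289.59 / 17742.3417 ≈ -0.580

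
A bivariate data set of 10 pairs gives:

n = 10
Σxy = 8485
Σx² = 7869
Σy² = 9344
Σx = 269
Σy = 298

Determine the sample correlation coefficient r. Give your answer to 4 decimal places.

r = (nΣxy − ΣxΣy) / √[(nΣx² − (Σx)²)(nΣy² − (Σy)²)]
Numerator: 10×8485 − 269×298 = 4688
Denominator: √[(78690 − 72361)(93440 − 88804)] = √[6329 × 4636] = 5416.7559
r = 4688 / 5416.7559 ≈ 0.8655

0.8655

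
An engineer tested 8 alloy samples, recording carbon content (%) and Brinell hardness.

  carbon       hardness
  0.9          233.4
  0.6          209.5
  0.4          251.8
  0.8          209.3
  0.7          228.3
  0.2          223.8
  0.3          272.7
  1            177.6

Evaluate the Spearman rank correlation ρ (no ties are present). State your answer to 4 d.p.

-0.5238

Rank carbon: 7, 4, 3, 6, 5, 1, 2, 8
Rank hardness: 6, 3, 7, 2, 5, 4, 8, 1
d = rank(carbon) − rank(hardness): 1, 1, -4, 4, 0, -3, -6, 7; Σd² = 128
ρ = 1 − 6Σd² / [n(n²−1)] = 1 − 6×128 / (8×63) = 1 − 768/504 ≈ -0.5238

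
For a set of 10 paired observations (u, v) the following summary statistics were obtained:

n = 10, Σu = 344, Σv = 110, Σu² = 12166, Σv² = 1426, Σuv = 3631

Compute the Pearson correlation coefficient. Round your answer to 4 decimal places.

-0.5710

r = (nΣuv − ΣuΣv) / √[(nΣu² − (Σu)²)(nΣv² − (Σv)²)]
Numerator: 10×3631 − 344×110 = -1530
Denominator: √[(121660 − 118336)(14260 − 12100)] = √[3324 × 2160] = 2679.5223
r = -1530 / 2679.5223 ≈ -0.5710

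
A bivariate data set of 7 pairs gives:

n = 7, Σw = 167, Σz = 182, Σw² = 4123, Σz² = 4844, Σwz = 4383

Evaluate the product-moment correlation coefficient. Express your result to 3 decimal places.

r = (nΣwz − ΣwΣz) / √[(nΣw² − (Σw)²)(nΣz² − (Σz)²)]
Numerator: 7×4383 − 167×182 = 287
Denominator: √[(28861 − 27889)(33908 − 33124)] = √[972 × 784] = 872.9536
r = 287 / 872.9536 ≈ 0.329

0.329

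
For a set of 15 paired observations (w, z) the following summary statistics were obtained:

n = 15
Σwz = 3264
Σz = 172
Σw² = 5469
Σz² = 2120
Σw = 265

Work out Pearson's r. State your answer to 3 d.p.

r = (nΣwz − ΣwΣz) / √[(nΣw² − (Σw)²)(nΣz² − (Σz)²)]
Numerator: 15×3264 − 265×172 = 3380
Denominator: √[(82035 − 70225)(31800 − 29584)] = √[11810 × 2216] = 5115.7561
r = 3380 / 5115.7561 ≈ 0.661

0.661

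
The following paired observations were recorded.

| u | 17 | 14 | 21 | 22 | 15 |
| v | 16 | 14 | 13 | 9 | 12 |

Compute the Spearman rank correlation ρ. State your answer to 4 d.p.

-0.5000

Rank u: 3, 1, 4, 5, 2
Rank v: 5, 4, 3, 1, 2
d = rank(u) − rank(v): -2, -3, 1, 4, 0; Σd² = 30
ρ = 1 − 6Σd² / [n(n²−1)] = 1 − 6×30 / (5×24) = 1 − 180/120 ≈ -0.5000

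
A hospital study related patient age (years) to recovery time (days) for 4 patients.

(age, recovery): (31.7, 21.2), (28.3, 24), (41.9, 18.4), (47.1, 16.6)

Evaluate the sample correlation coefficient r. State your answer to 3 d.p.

-0.980

n = 4, Σx = 149, Σy = 80.2, Σx² = 5779.8, Σy² = 1639.56, Σxy = 2904.06
nΣxy − ΣxΣy = 11616.24 − 11949.8 = -333.56
nΣx² − (Σx)² = 23119.2 − 22201 = 918.2; nΣy² − (Σy)² = 6558.24 − 6432.04 = 126.2
r = -333.56 / √(918.2 × 126.2) = -333.56 / 340.4069 ≈ -0.980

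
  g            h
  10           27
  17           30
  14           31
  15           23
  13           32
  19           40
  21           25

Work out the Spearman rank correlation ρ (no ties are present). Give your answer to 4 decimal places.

Rank g: 1, 5, 3, 4, 2, 6, 7
Rank h: 3, 4, 5, 1, 6, 7, 2
d = rank(g) − rank(h): -2, 1, -2, 3, -4, -1, 5; Σd² = 60
ρ = 1 − 6Σd² / [n(n²−1)] = 1 − 6×60 / (7×48) = 1 − 360/336 ≈ -0.0714

-0.0714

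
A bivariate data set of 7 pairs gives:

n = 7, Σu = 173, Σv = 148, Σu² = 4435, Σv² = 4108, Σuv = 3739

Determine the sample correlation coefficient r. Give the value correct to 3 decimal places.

0.206

r = (nΣuv − ΣuΣv) / √[(nΣu² − (Σu)²)(nΣv² − (Σv)²)]
Numerator: 7×3739 − 173×148 = 569
Denominator: √[(31045 − 29929)(28756 − 21904)] = √[1116 × 6852] = 2765.2906
r = 569 / 2765.2906 ≈ 0.206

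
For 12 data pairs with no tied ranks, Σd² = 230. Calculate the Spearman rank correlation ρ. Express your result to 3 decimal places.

ρ = 1 − 6Σd² / [n(n²−1)] = 1 − 6×230 / (12×143)
  = 1 − 1380/1716 = 1 − 0.8042 ≈ 0.196

0.196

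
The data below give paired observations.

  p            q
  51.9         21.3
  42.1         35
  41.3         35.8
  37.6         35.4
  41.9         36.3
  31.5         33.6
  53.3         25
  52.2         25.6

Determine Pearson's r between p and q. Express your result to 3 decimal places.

-0.818

n = 8, Σp = 351.8, Σq = 248, Σp² = 15899.06, Σq² = 7940.5, Σpq = 10636.74
nΣpq − ΣpΣq = 85093.92 − 87246.4 = -2152.48
nΣp² − (Σp)² = 127192.48 − 123763.24 = 3429.24; nΣq² − (Σq)² = 63524 − 61504 = 2020
r = -2152.48 / √(3429.24 × 2020) = -2152.48 / 2631.9318 ≈ -0.818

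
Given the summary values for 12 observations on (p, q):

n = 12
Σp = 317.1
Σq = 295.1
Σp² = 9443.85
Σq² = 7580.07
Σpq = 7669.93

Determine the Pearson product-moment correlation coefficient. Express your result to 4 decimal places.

-0.2184

r = (nΣpq − ΣpΣq) / √[(nΣp² − (Σp)²)(nΣq² − (Σq)²)]
Numerator: 12×7669.93 − 317.1×295.1 = -1537.05
Denominator: √[(113326.2 − 100552.41)(90960.84 − 87084.01)] = √[12773.79 × 3876.83] = 7037.1736
r = -1537.05 / 7037.1736 ≈ -0.2184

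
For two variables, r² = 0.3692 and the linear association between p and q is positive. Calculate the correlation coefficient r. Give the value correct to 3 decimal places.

0.608

|r| = √0.3692 = 0.608
The association is positive, so r = 0.608.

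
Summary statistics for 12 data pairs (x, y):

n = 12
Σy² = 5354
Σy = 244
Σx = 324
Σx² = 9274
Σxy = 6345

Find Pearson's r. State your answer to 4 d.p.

r = (nΣxy − ΣxΣy) / √[(nΣx² − (Σx)²)(nΣy² − (Σy)²)]
Numerator: 12×6345 − 324×244 = -2916
Denominator: √[(111288 − 104976)(64248 − 59536)] = √[6312 × 4712] = 5453.6359
r = -2916 / 5453.6359 ≈ -0.5347

-0.5347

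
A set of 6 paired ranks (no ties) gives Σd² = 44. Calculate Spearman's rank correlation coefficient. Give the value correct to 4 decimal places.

-0.2571

ρ = 1 − 6Σd² / [n(n²−1)] = 1 − 6×44 / (6×35)
  = 1 − 264/210 = 1 − 1.25714 ≈ -0.2571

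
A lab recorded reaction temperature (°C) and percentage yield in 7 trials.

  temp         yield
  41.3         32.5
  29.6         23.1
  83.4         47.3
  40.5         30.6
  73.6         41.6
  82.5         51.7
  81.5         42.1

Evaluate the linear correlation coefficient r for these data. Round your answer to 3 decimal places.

0.953

n = 7, Σx = 432.4, Σy = 268.9, Σx² = 30043.12, Σy² = 10939.37, Σxy = 17968.29
nΣxy − ΣxΣy = 125778.03 − 116272.36 = 9505.67
nΣx² − (Σx)² = 210301.84 − 186969.76 = 23332.08; nΣy² − (Σy)² = 76575.59 − 72307.21 = 4268.38
r = 9505.67 / √(23332.08 × 4268.38) = 9505.67 / 9979.4881 ≈ 0.953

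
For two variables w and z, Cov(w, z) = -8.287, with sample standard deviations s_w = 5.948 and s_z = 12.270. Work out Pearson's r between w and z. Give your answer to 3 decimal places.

-0.114

r = Cov(w,z) / (s_w · s_z) = -8.287 / (5.948 × 12.270)
  = -8.287 / 72.9820 ≈ -0.114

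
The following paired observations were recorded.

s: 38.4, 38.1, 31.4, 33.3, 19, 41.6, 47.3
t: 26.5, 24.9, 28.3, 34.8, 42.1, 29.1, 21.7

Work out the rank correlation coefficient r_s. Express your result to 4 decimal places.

-0.6786

Rank s: 5, 4, 2, 3, 1, 6, 7
Rank t: 3, 2, 4, 6, 7, 5, 1
d = rank(s) − rank(t): 2, 2, -2, -3, -6, 1, 6; Σd² = 94
ρ = 1 − 6Σd² / [n(n²−1)] = 1 − 6×94 / (7×48) = 1 − 564/336 ≈ -0.6786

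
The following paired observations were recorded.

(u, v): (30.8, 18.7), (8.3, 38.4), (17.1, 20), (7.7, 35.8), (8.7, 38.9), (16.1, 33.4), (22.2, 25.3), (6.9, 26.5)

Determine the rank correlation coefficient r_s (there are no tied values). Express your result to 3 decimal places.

-0.643

Rank u: 8, 3, 6, 2, 4, 5, 7, 1
Rank v: 1, 7, 2, 6, 8, 5, 3, 4
d = rank(u) − rank(v): 7, -4, 4, -4, -4, 0, 4, -3; Σd² = 138
ρ = 1 − 6Σd² / [n(n²−1)] = 1 − 6×138 / (8×63) = 1 − 828/504 ≈ -0.643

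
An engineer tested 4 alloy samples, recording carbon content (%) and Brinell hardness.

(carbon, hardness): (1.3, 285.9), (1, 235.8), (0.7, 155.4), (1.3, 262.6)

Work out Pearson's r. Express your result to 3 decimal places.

0.969

n = 4, Σx = 4.3, Σy = 939.7, Σx² = 4.87, Σy² = 230448.37, Σxy = 1057.63
nΣxy − ΣxΣy = 4230.52 − 4040.71 = 189.81
nΣx² − (Σx)² = 19.48 − 18.49 = 0.99; nΣy² − (Σy)² = 921793.48 − 883036.09 = 38757.39
r = 189.81 / √(0.99 × 38757.39) = 189.81 / 195.8821 ≈ 0.969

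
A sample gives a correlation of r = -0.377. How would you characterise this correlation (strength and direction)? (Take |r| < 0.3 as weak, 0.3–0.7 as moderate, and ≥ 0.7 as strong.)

moderate negative

r = -0.377 < 0 so the relationship is negative.
|r| = 0.377, which falls in the moderate range.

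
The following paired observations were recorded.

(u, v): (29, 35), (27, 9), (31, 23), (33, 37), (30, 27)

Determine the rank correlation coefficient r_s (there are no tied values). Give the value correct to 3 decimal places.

Rank u: 2, 1, 4, 5, 3
Rank v: 4, 1, 2, 5, 3
d = rank(u) − rank(v): -2, 0, 2, 0, 0; Σd² = 8
ρ = 1 − 6Σd² / [n(n²−1)] = 1 − 6×8 / (5×24) = 1 − 48/120 ≈ 0.600

0.600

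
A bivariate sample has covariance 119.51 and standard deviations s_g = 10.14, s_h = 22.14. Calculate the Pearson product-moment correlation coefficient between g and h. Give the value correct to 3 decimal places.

0.532

r = Cov(g,h) / (s_g · s_h) = 119.51 / (10.14 × 22.14)
  = 119.51 / 224.4996 ≈ 0.532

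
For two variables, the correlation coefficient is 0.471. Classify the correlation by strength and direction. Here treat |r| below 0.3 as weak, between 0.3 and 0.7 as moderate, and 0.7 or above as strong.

r = 0.471 > 0 so the relationship is positive.
|r| = 0.471, which falls in the moderate range.

moderate positive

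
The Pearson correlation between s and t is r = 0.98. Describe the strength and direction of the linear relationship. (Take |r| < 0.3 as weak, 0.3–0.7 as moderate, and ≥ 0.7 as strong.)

strong positive

r = 0.98 > 0 so the relationship is positive.
|r| = 0.98, which falls in the strong range.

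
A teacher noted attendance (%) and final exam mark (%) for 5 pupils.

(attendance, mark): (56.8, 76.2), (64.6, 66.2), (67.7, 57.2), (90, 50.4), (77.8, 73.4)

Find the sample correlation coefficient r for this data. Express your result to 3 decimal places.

n = 5, Σx = 356.9, Σy = 323.4, Σx² = 26135.53, Σy² = 21388.44, Σxy = 22723.64
nΣxy − ΣxΣy = 113618.2 − 115421.46 = -1803.26
nΣx² − (Σx)² = 130677.65 − 127377.61 = 3300.04; nΣy² − (Σy)² = 106942.2 − 104587.56 = 2354.64
r = -1803.26 / √(3300.04 × 2354.64) = -1803.26 / 2787.5448 ≈ -0.647

-0.647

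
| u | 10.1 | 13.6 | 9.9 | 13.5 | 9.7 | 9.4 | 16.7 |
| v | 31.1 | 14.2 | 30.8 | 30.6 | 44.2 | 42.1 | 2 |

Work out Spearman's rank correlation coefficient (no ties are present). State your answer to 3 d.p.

Rank u: 4, 6, 3, 5, 2, 1, 7
Rank v: 5, 2, 4, 3, 7, 6, 1
d = rank(u) − rank(v): -1, 4, -1, 2, -5, -5, 6; Σd² = 108
ρ = 1 − 6Σd² / [n(n²−1)] = 1 − 6×108 / (7×48) = 1 − 648/336 ≈ -0.929

-0.929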